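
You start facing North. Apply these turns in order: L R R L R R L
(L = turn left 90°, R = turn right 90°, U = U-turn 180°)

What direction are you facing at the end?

Answer: Final heading: East

Derivation:
Start: North
  L (left (90° counter-clockwise)) -> West
  R (right (90° clockwise)) -> North
  R (right (90° clockwise)) -> East
  L (left (90° counter-clockwise)) -> North
  R (right (90° clockwise)) -> East
  R (right (90° clockwise)) -> South
  L (left (90° counter-clockwise)) -> East
Final: East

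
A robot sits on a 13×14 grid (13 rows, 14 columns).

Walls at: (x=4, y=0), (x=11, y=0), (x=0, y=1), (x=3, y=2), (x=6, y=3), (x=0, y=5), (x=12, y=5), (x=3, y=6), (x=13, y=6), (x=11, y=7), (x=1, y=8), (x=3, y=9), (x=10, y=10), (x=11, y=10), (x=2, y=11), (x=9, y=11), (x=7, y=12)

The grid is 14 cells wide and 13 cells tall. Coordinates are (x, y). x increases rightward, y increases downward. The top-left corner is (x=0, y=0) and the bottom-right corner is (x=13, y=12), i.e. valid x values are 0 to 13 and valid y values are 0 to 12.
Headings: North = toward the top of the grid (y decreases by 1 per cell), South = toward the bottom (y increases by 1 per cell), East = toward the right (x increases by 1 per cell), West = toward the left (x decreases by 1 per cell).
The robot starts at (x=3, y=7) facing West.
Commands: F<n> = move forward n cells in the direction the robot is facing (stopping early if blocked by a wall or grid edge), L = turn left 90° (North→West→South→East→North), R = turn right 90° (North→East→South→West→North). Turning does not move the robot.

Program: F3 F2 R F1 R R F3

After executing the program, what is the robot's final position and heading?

Answer: Final position: (x=0, y=9), facing South

Derivation:
Start: (x=3, y=7), facing West
  F3: move forward 3, now at (x=0, y=7)
  F2: move forward 0/2 (blocked), now at (x=0, y=7)
  R: turn right, now facing North
  F1: move forward 1, now at (x=0, y=6)
  R: turn right, now facing East
  R: turn right, now facing South
  F3: move forward 3, now at (x=0, y=9)
Final: (x=0, y=9), facing South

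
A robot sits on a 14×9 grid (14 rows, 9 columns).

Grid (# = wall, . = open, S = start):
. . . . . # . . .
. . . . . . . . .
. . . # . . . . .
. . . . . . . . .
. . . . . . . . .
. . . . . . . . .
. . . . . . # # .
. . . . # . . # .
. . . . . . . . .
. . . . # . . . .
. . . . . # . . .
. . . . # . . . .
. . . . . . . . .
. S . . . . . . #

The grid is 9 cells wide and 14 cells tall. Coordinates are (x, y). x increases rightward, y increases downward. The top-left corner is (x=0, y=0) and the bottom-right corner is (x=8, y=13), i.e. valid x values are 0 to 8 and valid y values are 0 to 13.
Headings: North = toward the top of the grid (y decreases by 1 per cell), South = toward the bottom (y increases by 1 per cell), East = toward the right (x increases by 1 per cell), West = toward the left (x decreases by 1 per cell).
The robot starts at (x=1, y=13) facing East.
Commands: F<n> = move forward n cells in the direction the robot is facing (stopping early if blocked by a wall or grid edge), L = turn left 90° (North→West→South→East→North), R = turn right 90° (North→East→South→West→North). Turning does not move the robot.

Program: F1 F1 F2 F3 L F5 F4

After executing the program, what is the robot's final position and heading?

Start: (x=1, y=13), facing East
  F1: move forward 1, now at (x=2, y=13)
  F1: move forward 1, now at (x=3, y=13)
  F2: move forward 2, now at (x=5, y=13)
  F3: move forward 2/3 (blocked), now at (x=7, y=13)
  L: turn left, now facing North
  F5: move forward 5, now at (x=7, y=8)
  F4: move forward 0/4 (blocked), now at (x=7, y=8)
Final: (x=7, y=8), facing North

Answer: Final position: (x=7, y=8), facing North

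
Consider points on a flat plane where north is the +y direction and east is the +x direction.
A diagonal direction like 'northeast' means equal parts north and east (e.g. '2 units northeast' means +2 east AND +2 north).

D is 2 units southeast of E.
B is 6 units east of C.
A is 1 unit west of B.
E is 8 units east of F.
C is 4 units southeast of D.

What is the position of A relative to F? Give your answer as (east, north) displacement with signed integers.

Answer: A is at (east=19, north=-6) relative to F.

Derivation:
Place F at the origin (east=0, north=0).
  E is 8 units east of F: delta (east=+8, north=+0); E at (east=8, north=0).
  D is 2 units southeast of E: delta (east=+2, north=-2); D at (east=10, north=-2).
  C is 4 units southeast of D: delta (east=+4, north=-4); C at (east=14, north=-6).
  B is 6 units east of C: delta (east=+6, north=+0); B at (east=20, north=-6).
  A is 1 unit west of B: delta (east=-1, north=+0); A at (east=19, north=-6).
Therefore A relative to F: (east=19, north=-6).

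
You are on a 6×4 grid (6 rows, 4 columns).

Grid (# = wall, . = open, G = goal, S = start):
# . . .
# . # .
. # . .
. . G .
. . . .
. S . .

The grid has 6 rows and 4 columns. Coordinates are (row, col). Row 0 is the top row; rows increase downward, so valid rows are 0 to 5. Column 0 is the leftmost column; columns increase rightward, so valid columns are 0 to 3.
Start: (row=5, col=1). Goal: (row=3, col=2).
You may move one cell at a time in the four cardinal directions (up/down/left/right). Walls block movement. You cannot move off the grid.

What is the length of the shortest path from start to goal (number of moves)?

Answer: Shortest path length: 3

Derivation:
BFS from (row=5, col=1) until reaching (row=3, col=2):
  Distance 0: (row=5, col=1)
  Distance 1: (row=4, col=1), (row=5, col=0), (row=5, col=2)
  Distance 2: (row=3, col=1), (row=4, col=0), (row=4, col=2), (row=5, col=3)
  Distance 3: (row=3, col=0), (row=3, col=2), (row=4, col=3)  <- goal reached here
One shortest path (3 moves): (row=5, col=1) -> (row=5, col=2) -> (row=4, col=2) -> (row=3, col=2)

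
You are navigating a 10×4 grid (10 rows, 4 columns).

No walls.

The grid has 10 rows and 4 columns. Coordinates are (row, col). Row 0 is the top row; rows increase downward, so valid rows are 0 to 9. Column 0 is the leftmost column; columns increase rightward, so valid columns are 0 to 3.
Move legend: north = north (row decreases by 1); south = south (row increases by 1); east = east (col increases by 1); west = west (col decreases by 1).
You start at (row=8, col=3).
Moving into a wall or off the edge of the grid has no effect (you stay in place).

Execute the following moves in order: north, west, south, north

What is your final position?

Start: (row=8, col=3)
  north (north): (row=8, col=3) -> (row=7, col=3)
  west (west): (row=7, col=3) -> (row=7, col=2)
  south (south): (row=7, col=2) -> (row=8, col=2)
  north (north): (row=8, col=2) -> (row=7, col=2)
Final: (row=7, col=2)

Answer: Final position: (row=7, col=2)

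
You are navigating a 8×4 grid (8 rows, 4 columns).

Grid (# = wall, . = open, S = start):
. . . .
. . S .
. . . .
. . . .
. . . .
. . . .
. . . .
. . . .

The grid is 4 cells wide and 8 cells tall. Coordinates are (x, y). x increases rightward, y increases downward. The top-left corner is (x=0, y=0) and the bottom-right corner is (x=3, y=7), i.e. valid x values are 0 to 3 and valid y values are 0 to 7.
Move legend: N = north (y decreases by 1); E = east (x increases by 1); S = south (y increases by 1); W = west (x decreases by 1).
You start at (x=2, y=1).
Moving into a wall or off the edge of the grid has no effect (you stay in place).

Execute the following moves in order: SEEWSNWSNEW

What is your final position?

Answer: Final position: (x=1, y=2)

Derivation:
Start: (x=2, y=1)
  S (south): (x=2, y=1) -> (x=2, y=2)
  E (east): (x=2, y=2) -> (x=3, y=2)
  E (east): blocked, stay at (x=3, y=2)
  W (west): (x=3, y=2) -> (x=2, y=2)
  S (south): (x=2, y=2) -> (x=2, y=3)
  N (north): (x=2, y=3) -> (x=2, y=2)
  W (west): (x=2, y=2) -> (x=1, y=2)
  S (south): (x=1, y=2) -> (x=1, y=3)
  N (north): (x=1, y=3) -> (x=1, y=2)
  E (east): (x=1, y=2) -> (x=2, y=2)
  W (west): (x=2, y=2) -> (x=1, y=2)
Final: (x=1, y=2)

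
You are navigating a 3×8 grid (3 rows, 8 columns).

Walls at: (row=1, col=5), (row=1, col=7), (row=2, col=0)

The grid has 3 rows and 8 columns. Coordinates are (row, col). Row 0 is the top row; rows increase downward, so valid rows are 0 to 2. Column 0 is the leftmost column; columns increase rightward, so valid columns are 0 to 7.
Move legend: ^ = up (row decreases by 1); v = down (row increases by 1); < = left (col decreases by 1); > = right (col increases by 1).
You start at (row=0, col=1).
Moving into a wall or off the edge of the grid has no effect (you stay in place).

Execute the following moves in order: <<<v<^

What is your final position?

Answer: Final position: (row=0, col=0)

Derivation:
Start: (row=0, col=1)
  < (left): (row=0, col=1) -> (row=0, col=0)
  < (left): blocked, stay at (row=0, col=0)
  < (left): blocked, stay at (row=0, col=0)
  v (down): (row=0, col=0) -> (row=1, col=0)
  < (left): blocked, stay at (row=1, col=0)
  ^ (up): (row=1, col=0) -> (row=0, col=0)
Final: (row=0, col=0)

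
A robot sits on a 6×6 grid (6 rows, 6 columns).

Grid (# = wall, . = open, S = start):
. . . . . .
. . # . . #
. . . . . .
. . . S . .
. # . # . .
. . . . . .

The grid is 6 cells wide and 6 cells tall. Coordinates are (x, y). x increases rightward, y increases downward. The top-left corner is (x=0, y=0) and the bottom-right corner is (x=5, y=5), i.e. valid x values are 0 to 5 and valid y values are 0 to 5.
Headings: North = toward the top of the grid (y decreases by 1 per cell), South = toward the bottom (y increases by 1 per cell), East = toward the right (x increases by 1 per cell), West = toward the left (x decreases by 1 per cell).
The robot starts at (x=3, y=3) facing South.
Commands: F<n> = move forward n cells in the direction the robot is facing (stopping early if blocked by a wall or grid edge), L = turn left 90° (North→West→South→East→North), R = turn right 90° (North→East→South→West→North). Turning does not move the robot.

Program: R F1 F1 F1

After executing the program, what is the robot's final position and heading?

Start: (x=3, y=3), facing South
  R: turn right, now facing West
  F1: move forward 1, now at (x=2, y=3)
  F1: move forward 1, now at (x=1, y=3)
  F1: move forward 1, now at (x=0, y=3)
Final: (x=0, y=3), facing West

Answer: Final position: (x=0, y=3), facing West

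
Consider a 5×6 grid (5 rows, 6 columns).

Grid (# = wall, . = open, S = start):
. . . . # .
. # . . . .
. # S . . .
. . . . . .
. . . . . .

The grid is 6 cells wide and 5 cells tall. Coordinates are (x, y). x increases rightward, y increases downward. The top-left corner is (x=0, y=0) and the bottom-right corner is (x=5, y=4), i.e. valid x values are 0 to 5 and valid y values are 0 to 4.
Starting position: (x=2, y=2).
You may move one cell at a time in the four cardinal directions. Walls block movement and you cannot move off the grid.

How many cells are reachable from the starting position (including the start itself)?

BFS flood-fill from (x=2, y=2):
  Distance 0: (x=2, y=2)
  Distance 1: (x=2, y=1), (x=3, y=2), (x=2, y=3)
  Distance 2: (x=2, y=0), (x=3, y=1), (x=4, y=2), (x=1, y=3), (x=3, y=3), (x=2, y=4)
  Distance 3: (x=1, y=0), (x=3, y=0), (x=4, y=1), (x=5, y=2), (x=0, y=3), (x=4, y=3), (x=1, y=4), (x=3, y=4)
  Distance 4: (x=0, y=0), (x=5, y=1), (x=0, y=2), (x=5, y=3), (x=0, y=4), (x=4, y=4)
  Distance 5: (x=5, y=0), (x=0, y=1), (x=5, y=4)
Total reachable: 27 (grid has 27 open cells total)

Answer: Reachable cells: 27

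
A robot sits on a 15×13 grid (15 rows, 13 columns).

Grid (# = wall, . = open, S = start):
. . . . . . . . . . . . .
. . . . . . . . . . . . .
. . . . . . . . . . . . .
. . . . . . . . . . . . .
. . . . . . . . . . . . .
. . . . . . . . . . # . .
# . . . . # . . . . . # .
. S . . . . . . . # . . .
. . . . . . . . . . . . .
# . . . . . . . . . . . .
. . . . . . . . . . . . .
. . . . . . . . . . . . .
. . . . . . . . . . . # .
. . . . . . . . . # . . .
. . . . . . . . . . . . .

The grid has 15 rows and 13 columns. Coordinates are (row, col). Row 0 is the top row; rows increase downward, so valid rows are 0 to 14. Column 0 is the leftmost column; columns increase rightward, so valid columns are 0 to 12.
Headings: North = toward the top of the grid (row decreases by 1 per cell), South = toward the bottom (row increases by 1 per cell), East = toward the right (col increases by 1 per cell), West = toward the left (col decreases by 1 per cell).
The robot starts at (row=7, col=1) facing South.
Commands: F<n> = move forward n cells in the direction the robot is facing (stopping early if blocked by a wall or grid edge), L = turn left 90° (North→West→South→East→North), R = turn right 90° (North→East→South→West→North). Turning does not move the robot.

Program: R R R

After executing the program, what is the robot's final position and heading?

Answer: Final position: (row=7, col=1), facing East

Derivation:
Start: (row=7, col=1), facing South
  R: turn right, now facing West
  R: turn right, now facing North
  R: turn right, now facing East
Final: (row=7, col=1), facing East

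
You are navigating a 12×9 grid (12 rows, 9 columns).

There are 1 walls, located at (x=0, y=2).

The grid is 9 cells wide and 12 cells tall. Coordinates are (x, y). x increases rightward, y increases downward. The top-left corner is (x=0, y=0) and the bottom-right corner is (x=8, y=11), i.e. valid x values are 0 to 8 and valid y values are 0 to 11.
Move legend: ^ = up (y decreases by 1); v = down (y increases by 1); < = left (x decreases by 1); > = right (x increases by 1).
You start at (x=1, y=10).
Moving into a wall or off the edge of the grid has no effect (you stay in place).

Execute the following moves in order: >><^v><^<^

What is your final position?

Answer: Final position: (x=1, y=8)

Derivation:
Start: (x=1, y=10)
  > (right): (x=1, y=10) -> (x=2, y=10)
  > (right): (x=2, y=10) -> (x=3, y=10)
  < (left): (x=3, y=10) -> (x=2, y=10)
  ^ (up): (x=2, y=10) -> (x=2, y=9)
  v (down): (x=2, y=9) -> (x=2, y=10)
  > (right): (x=2, y=10) -> (x=3, y=10)
  < (left): (x=3, y=10) -> (x=2, y=10)
  ^ (up): (x=2, y=10) -> (x=2, y=9)
  < (left): (x=2, y=9) -> (x=1, y=9)
  ^ (up): (x=1, y=9) -> (x=1, y=8)
Final: (x=1, y=8)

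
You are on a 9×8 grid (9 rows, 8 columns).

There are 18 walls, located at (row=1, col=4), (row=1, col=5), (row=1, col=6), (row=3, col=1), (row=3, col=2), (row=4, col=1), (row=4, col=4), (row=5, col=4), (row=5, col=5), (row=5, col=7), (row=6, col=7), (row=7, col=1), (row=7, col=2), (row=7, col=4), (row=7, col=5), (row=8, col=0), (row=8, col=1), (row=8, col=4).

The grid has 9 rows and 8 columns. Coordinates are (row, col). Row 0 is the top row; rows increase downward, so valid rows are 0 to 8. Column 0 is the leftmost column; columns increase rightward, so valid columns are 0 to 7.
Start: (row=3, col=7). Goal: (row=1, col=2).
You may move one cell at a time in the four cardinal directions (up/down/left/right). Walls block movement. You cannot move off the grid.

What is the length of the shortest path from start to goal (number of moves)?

Answer: Shortest path length: 7

Derivation:
BFS from (row=3, col=7) until reaching (row=1, col=2):
  Distance 0: (row=3, col=7)
  Distance 1: (row=2, col=7), (row=3, col=6), (row=4, col=7)
  Distance 2: (row=1, col=7), (row=2, col=6), (row=3, col=5), (row=4, col=6)
  Distance 3: (row=0, col=7), (row=2, col=5), (row=3, col=4), (row=4, col=5), (row=5, col=6)
  Distance 4: (row=0, col=6), (row=2, col=4), (row=3, col=3), (row=6, col=6)
  Distance 5: (row=0, col=5), (row=2, col=3), (row=4, col=3), (row=6, col=5), (row=7, col=6)
  Distance 6: (row=0, col=4), (row=1, col=3), (row=2, col=2), (row=4, col=2), (row=5, col=3), (row=6, col=4), (row=7, col=7), (row=8, col=6)
  Distance 7: (row=0, col=3), (row=1, col=2), (row=2, col=1), (row=5, col=2), (row=6, col=3), (row=8, col=5), (row=8, col=7)  <- goal reached here
One shortest path (7 moves): (row=3, col=7) -> (row=3, col=6) -> (row=3, col=5) -> (row=3, col=4) -> (row=3, col=3) -> (row=2, col=3) -> (row=2, col=2) -> (row=1, col=2)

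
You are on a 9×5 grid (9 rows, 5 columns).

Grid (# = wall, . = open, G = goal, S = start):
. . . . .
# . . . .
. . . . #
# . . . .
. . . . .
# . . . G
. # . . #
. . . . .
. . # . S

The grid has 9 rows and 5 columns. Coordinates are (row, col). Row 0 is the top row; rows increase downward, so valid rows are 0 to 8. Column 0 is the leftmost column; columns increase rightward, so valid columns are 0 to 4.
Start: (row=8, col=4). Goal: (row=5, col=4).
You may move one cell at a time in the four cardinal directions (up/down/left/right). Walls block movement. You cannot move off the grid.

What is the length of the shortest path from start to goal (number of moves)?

BFS from (row=8, col=4) until reaching (row=5, col=4):
  Distance 0: (row=8, col=4)
  Distance 1: (row=7, col=4), (row=8, col=3)
  Distance 2: (row=7, col=3)
  Distance 3: (row=6, col=3), (row=7, col=2)
  Distance 4: (row=5, col=3), (row=6, col=2), (row=7, col=1)
  Distance 5: (row=4, col=3), (row=5, col=2), (row=5, col=4), (row=7, col=0), (row=8, col=1)  <- goal reached here
One shortest path (5 moves): (row=8, col=4) -> (row=8, col=3) -> (row=7, col=3) -> (row=6, col=3) -> (row=5, col=3) -> (row=5, col=4)

Answer: Shortest path length: 5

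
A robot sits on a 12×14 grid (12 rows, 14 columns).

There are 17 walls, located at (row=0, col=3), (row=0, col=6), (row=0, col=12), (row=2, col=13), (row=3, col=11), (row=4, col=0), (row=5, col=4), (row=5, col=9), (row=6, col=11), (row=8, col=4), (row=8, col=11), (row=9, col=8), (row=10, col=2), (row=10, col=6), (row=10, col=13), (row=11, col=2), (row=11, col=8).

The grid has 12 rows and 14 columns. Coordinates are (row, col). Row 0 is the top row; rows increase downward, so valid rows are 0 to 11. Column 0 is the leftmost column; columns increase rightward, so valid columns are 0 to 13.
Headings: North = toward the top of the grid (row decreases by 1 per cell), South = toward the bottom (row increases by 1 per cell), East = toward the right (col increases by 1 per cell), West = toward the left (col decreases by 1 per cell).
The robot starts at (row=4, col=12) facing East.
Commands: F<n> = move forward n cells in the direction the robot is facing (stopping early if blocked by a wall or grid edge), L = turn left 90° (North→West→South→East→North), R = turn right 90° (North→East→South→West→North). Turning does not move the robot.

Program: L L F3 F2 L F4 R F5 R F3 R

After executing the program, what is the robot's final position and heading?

Answer: Final position: (row=5, col=5), facing East

Derivation:
Start: (row=4, col=12), facing East
  L: turn left, now facing North
  L: turn left, now facing West
  F3: move forward 3, now at (row=4, col=9)
  F2: move forward 2, now at (row=4, col=7)
  L: turn left, now facing South
  F4: move forward 4, now at (row=8, col=7)
  R: turn right, now facing West
  F5: move forward 2/5 (blocked), now at (row=8, col=5)
  R: turn right, now facing North
  F3: move forward 3, now at (row=5, col=5)
  R: turn right, now facing East
Final: (row=5, col=5), facing East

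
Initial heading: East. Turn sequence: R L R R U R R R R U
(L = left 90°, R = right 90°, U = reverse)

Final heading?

Start: East
  R (right (90° clockwise)) -> South
  L (left (90° counter-clockwise)) -> East
  R (right (90° clockwise)) -> South
  R (right (90° clockwise)) -> West
  U (U-turn (180°)) -> East
  R (right (90° clockwise)) -> South
  R (right (90° clockwise)) -> West
  R (right (90° clockwise)) -> North
  R (right (90° clockwise)) -> East
  U (U-turn (180°)) -> West
Final: West

Answer: Final heading: West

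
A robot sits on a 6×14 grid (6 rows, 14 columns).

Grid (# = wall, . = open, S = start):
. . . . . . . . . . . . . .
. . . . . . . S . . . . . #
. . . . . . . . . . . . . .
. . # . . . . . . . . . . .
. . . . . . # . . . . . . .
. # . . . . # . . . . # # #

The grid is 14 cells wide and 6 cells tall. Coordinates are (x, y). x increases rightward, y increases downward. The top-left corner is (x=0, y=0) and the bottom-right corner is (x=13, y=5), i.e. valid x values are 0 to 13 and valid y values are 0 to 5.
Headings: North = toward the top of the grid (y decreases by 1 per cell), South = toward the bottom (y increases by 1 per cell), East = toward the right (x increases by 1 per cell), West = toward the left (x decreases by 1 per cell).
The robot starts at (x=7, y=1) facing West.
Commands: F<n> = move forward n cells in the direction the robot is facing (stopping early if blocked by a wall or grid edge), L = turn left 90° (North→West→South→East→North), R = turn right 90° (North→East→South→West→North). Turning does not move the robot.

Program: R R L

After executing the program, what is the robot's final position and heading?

Answer: Final position: (x=7, y=1), facing North

Derivation:
Start: (x=7, y=1), facing West
  R: turn right, now facing North
  R: turn right, now facing East
  L: turn left, now facing North
Final: (x=7, y=1), facing North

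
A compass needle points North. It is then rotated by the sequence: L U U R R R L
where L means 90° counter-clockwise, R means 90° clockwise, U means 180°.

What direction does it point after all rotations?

Answer: Final heading: East

Derivation:
Start: North
  L (left (90° counter-clockwise)) -> West
  U (U-turn (180°)) -> East
  U (U-turn (180°)) -> West
  R (right (90° clockwise)) -> North
  R (right (90° clockwise)) -> East
  R (right (90° clockwise)) -> South
  L (left (90° counter-clockwise)) -> East
Final: East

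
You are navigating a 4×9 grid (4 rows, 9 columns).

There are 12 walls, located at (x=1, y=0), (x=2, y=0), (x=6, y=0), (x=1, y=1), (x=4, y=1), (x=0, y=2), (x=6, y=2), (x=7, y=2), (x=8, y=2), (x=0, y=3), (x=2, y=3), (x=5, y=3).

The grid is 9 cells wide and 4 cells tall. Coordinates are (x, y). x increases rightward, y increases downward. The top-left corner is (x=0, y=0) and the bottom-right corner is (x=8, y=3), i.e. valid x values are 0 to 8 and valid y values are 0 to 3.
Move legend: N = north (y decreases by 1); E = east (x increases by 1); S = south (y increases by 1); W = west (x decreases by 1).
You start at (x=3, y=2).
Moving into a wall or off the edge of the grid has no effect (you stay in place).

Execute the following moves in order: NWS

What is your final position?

Answer: Final position: (x=2, y=2)

Derivation:
Start: (x=3, y=2)
  N (north): (x=3, y=2) -> (x=3, y=1)
  W (west): (x=3, y=1) -> (x=2, y=1)
  S (south): (x=2, y=1) -> (x=2, y=2)
Final: (x=2, y=2)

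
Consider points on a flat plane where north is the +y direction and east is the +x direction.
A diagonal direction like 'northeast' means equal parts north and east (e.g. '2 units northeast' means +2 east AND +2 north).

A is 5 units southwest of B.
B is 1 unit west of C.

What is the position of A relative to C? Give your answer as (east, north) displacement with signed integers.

Answer: A is at (east=-6, north=-5) relative to C.

Derivation:
Place C at the origin (east=0, north=0).
  B is 1 unit west of C: delta (east=-1, north=+0); B at (east=-1, north=0).
  A is 5 units southwest of B: delta (east=-5, north=-5); A at (east=-6, north=-5).
Therefore A relative to C: (east=-6, north=-5).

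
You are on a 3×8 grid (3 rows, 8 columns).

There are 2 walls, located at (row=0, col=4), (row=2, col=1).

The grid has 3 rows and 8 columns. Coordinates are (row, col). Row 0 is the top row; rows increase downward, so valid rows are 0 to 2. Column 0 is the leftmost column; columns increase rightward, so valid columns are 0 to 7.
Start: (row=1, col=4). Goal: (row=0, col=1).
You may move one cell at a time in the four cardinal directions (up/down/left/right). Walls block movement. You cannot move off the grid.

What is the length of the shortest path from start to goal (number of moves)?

BFS from (row=1, col=4) until reaching (row=0, col=1):
  Distance 0: (row=1, col=4)
  Distance 1: (row=1, col=3), (row=1, col=5), (row=2, col=4)
  Distance 2: (row=0, col=3), (row=0, col=5), (row=1, col=2), (row=1, col=6), (row=2, col=3), (row=2, col=5)
  Distance 3: (row=0, col=2), (row=0, col=6), (row=1, col=1), (row=1, col=7), (row=2, col=2), (row=2, col=6)
  Distance 4: (row=0, col=1), (row=0, col=7), (row=1, col=0), (row=2, col=7)  <- goal reached here
One shortest path (4 moves): (row=1, col=4) -> (row=1, col=3) -> (row=1, col=2) -> (row=1, col=1) -> (row=0, col=1)

Answer: Shortest path length: 4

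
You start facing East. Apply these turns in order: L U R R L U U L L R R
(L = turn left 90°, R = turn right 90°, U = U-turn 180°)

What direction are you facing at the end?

Start: East
  L (left (90° counter-clockwise)) -> North
  U (U-turn (180°)) -> South
  R (right (90° clockwise)) -> West
  R (right (90° clockwise)) -> North
  L (left (90° counter-clockwise)) -> West
  U (U-turn (180°)) -> East
  U (U-turn (180°)) -> West
  L (left (90° counter-clockwise)) -> South
  L (left (90° counter-clockwise)) -> East
  R (right (90° clockwise)) -> South
  R (right (90° clockwise)) -> West
Final: West

Answer: Final heading: West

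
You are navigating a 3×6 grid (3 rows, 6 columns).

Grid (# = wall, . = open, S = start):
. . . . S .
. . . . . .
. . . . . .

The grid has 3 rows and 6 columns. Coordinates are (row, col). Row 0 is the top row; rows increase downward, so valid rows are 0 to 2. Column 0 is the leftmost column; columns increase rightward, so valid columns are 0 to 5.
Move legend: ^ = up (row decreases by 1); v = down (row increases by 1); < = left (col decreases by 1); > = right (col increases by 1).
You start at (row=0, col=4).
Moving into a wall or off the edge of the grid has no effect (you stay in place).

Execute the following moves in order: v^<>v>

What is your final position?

Start: (row=0, col=4)
  v (down): (row=0, col=4) -> (row=1, col=4)
  ^ (up): (row=1, col=4) -> (row=0, col=4)
  < (left): (row=0, col=4) -> (row=0, col=3)
  > (right): (row=0, col=3) -> (row=0, col=4)
  v (down): (row=0, col=4) -> (row=1, col=4)
  > (right): (row=1, col=4) -> (row=1, col=5)
Final: (row=1, col=5)

Answer: Final position: (row=1, col=5)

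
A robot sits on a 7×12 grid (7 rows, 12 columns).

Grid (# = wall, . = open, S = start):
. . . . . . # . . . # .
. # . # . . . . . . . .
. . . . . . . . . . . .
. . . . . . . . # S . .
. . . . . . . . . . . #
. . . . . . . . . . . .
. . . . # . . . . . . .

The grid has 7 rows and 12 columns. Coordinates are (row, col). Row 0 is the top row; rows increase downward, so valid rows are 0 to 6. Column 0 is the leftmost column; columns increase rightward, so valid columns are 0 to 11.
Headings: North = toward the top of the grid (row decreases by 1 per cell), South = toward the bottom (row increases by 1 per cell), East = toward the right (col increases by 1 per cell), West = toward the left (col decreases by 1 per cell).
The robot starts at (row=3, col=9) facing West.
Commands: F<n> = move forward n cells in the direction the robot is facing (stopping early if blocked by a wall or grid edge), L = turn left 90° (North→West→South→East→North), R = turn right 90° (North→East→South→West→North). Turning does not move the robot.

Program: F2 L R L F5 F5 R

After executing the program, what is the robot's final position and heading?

Answer: Final position: (row=6, col=9), facing West

Derivation:
Start: (row=3, col=9), facing West
  F2: move forward 0/2 (blocked), now at (row=3, col=9)
  L: turn left, now facing South
  R: turn right, now facing West
  L: turn left, now facing South
  F5: move forward 3/5 (blocked), now at (row=6, col=9)
  F5: move forward 0/5 (blocked), now at (row=6, col=9)
  R: turn right, now facing West
Final: (row=6, col=9), facing West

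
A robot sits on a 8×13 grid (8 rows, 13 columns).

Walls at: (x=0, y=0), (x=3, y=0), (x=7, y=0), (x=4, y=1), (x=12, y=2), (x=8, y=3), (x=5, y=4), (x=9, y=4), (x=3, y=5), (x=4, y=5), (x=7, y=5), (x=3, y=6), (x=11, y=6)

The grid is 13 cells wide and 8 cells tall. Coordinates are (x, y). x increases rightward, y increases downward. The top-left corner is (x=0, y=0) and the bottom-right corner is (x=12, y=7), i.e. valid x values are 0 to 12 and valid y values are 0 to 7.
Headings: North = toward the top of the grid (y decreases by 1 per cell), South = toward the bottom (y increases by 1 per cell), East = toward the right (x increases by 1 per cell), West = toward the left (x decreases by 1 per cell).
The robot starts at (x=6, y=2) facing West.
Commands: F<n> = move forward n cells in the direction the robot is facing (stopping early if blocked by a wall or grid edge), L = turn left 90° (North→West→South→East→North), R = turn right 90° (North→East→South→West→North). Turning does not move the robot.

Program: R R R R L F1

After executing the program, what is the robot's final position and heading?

Start: (x=6, y=2), facing West
  R: turn right, now facing North
  R: turn right, now facing East
  R: turn right, now facing South
  R: turn right, now facing West
  L: turn left, now facing South
  F1: move forward 1, now at (x=6, y=3)
Final: (x=6, y=3), facing South

Answer: Final position: (x=6, y=3), facing South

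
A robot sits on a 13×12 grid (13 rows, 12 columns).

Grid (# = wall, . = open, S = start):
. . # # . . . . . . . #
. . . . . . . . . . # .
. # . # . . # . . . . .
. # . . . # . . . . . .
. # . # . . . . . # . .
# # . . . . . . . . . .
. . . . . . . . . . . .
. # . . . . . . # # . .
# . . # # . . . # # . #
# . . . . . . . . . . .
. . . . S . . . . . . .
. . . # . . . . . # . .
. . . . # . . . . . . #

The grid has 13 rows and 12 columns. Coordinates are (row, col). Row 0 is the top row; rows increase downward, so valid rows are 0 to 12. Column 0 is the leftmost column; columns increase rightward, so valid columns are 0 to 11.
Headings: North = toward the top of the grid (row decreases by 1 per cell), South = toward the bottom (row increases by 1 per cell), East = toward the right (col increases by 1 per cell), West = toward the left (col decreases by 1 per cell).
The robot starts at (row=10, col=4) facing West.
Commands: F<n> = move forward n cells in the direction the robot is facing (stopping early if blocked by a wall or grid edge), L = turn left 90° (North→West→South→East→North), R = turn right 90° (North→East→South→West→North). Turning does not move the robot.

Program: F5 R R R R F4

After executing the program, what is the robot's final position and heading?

Start: (row=10, col=4), facing West
  F5: move forward 4/5 (blocked), now at (row=10, col=0)
  R: turn right, now facing North
  R: turn right, now facing East
  R: turn right, now facing South
  R: turn right, now facing West
  F4: move forward 0/4 (blocked), now at (row=10, col=0)
Final: (row=10, col=0), facing West

Answer: Final position: (row=10, col=0), facing West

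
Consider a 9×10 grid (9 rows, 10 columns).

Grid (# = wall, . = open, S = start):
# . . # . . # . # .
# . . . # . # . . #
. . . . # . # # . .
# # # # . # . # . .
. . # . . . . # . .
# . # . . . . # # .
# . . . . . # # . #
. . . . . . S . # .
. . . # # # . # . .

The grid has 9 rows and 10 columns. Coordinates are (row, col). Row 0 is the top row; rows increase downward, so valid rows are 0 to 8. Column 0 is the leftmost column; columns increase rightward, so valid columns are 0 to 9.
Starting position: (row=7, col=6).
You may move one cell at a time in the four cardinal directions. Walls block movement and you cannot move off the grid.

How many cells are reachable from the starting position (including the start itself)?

Answer: Reachable cells: 30

Derivation:
BFS flood-fill from (row=7, col=6):
  Distance 0: (row=7, col=6)
  Distance 1: (row=7, col=5), (row=7, col=7), (row=8, col=6)
  Distance 2: (row=6, col=5), (row=7, col=4)
  Distance 3: (row=5, col=5), (row=6, col=4), (row=7, col=3)
  Distance 4: (row=4, col=5), (row=5, col=4), (row=5, col=6), (row=6, col=3), (row=7, col=2)
  Distance 5: (row=4, col=4), (row=4, col=6), (row=5, col=3), (row=6, col=2), (row=7, col=1), (row=8, col=2)
  Distance 6: (row=3, col=4), (row=3, col=6), (row=4, col=3), (row=6, col=1), (row=7, col=0), (row=8, col=1)
  Distance 7: (row=5, col=1), (row=8, col=0)
  Distance 8: (row=4, col=1)
  Distance 9: (row=4, col=0)
Total reachable: 30 (grid has 58 open cells total)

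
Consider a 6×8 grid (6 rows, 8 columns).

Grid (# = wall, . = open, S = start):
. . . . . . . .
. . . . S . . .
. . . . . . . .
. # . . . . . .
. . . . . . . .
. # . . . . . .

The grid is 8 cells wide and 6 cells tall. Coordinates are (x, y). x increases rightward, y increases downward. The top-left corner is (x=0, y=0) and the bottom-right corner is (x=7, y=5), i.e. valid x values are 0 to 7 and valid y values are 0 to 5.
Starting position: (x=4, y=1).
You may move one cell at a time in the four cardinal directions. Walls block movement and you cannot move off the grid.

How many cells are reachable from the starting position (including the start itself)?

BFS flood-fill from (x=4, y=1):
  Distance 0: (x=4, y=1)
  Distance 1: (x=4, y=0), (x=3, y=1), (x=5, y=1), (x=4, y=2)
  Distance 2: (x=3, y=0), (x=5, y=0), (x=2, y=1), (x=6, y=1), (x=3, y=2), (x=5, y=2), (x=4, y=3)
  Distance 3: (x=2, y=0), (x=6, y=0), (x=1, y=1), (x=7, y=1), (x=2, y=2), (x=6, y=2), (x=3, y=3), (x=5, y=3), (x=4, y=4)
  Distance 4: (x=1, y=0), (x=7, y=0), (x=0, y=1), (x=1, y=2), (x=7, y=2), (x=2, y=3), (x=6, y=3), (x=3, y=4), (x=5, y=4), (x=4, y=5)
  Distance 5: (x=0, y=0), (x=0, y=2), (x=7, y=3), (x=2, y=4), (x=6, y=4), (x=3, y=5), (x=5, y=5)
  Distance 6: (x=0, y=3), (x=1, y=4), (x=7, y=4), (x=2, y=5), (x=6, y=5)
  Distance 7: (x=0, y=4), (x=7, y=5)
  Distance 8: (x=0, y=5)
Total reachable: 46 (grid has 46 open cells total)

Answer: Reachable cells: 46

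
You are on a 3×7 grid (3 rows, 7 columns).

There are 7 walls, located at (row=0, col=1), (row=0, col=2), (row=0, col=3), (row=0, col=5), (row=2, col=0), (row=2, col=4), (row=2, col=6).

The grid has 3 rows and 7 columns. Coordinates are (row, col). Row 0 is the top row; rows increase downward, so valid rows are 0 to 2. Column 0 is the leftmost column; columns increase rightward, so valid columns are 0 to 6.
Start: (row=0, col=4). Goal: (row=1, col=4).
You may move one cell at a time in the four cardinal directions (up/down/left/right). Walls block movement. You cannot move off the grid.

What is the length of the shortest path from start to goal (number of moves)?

Answer: Shortest path length: 1

Derivation:
BFS from (row=0, col=4) until reaching (row=1, col=4):
  Distance 0: (row=0, col=4)
  Distance 1: (row=1, col=4)  <- goal reached here
One shortest path (1 moves): (row=0, col=4) -> (row=1, col=4)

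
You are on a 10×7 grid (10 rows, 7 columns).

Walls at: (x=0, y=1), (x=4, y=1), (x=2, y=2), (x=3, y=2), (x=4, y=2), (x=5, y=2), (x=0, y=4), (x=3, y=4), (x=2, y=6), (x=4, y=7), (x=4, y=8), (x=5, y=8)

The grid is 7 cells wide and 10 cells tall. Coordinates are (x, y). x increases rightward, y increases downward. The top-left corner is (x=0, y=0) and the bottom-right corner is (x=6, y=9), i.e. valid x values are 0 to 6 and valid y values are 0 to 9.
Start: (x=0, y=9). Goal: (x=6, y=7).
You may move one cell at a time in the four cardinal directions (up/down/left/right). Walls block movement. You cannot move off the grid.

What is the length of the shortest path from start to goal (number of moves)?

BFS from (x=0, y=9) until reaching (x=6, y=7):
  Distance 0: (x=0, y=9)
  Distance 1: (x=0, y=8), (x=1, y=9)
  Distance 2: (x=0, y=7), (x=1, y=8), (x=2, y=9)
  Distance 3: (x=0, y=6), (x=1, y=7), (x=2, y=8), (x=3, y=9)
  Distance 4: (x=0, y=5), (x=1, y=6), (x=2, y=7), (x=3, y=8), (x=4, y=9)
  Distance 5: (x=1, y=5), (x=3, y=7), (x=5, y=9)
  Distance 6: (x=1, y=4), (x=2, y=5), (x=3, y=6), (x=6, y=9)
  Distance 7: (x=1, y=3), (x=2, y=4), (x=3, y=5), (x=4, y=6), (x=6, y=8)
  Distance 8: (x=1, y=2), (x=0, y=3), (x=2, y=3), (x=4, y=5), (x=5, y=6), (x=6, y=7)  <- goal reached here
One shortest path (8 moves): (x=0, y=9) -> (x=1, y=9) -> (x=2, y=9) -> (x=3, y=9) -> (x=4, y=9) -> (x=5, y=9) -> (x=6, y=9) -> (x=6, y=8) -> (x=6, y=7)

Answer: Shortest path length: 8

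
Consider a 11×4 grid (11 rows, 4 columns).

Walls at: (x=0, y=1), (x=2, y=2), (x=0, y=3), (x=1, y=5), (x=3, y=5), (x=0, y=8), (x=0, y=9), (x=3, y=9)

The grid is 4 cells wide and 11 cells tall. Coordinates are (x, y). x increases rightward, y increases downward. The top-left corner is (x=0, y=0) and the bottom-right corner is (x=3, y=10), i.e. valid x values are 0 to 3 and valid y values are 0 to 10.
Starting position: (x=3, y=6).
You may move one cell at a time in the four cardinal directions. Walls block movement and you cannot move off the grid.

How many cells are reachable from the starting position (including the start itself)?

Answer: Reachable cells: 36

Derivation:
BFS flood-fill from (x=3, y=6):
  Distance 0: (x=3, y=6)
  Distance 1: (x=2, y=6), (x=3, y=7)
  Distance 2: (x=2, y=5), (x=1, y=6), (x=2, y=7), (x=3, y=8)
  Distance 3: (x=2, y=4), (x=0, y=6), (x=1, y=7), (x=2, y=8)
  Distance 4: (x=2, y=3), (x=1, y=4), (x=3, y=4), (x=0, y=5), (x=0, y=7), (x=1, y=8), (x=2, y=9)
  Distance 5: (x=1, y=3), (x=3, y=3), (x=0, y=4), (x=1, y=9), (x=2, y=10)
  Distance 6: (x=1, y=2), (x=3, y=2), (x=1, y=10), (x=3, y=10)
  Distance 7: (x=1, y=1), (x=3, y=1), (x=0, y=2), (x=0, y=10)
  Distance 8: (x=1, y=0), (x=3, y=0), (x=2, y=1)
  Distance 9: (x=0, y=0), (x=2, y=0)
Total reachable: 36 (grid has 36 open cells total)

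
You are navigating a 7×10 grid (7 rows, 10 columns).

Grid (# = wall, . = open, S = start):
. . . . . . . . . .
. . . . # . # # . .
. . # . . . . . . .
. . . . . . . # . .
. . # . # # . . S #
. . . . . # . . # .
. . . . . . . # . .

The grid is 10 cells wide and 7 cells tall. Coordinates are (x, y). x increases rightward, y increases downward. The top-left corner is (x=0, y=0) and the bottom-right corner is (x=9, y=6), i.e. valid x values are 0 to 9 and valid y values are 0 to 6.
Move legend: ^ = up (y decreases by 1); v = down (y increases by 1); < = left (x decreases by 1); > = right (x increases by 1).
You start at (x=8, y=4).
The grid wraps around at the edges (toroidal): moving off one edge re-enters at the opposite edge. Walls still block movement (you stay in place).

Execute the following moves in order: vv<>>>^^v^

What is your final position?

Start: (x=8, y=4)
  v (down): blocked, stay at (x=8, y=4)
  v (down): blocked, stay at (x=8, y=4)
  < (left): (x=8, y=4) -> (x=7, y=4)
  > (right): (x=7, y=4) -> (x=8, y=4)
  > (right): blocked, stay at (x=8, y=4)
  > (right): blocked, stay at (x=8, y=4)
  ^ (up): (x=8, y=4) -> (x=8, y=3)
  ^ (up): (x=8, y=3) -> (x=8, y=2)
  v (down): (x=8, y=2) -> (x=8, y=3)
  ^ (up): (x=8, y=3) -> (x=8, y=2)
Final: (x=8, y=2)

Answer: Final position: (x=8, y=2)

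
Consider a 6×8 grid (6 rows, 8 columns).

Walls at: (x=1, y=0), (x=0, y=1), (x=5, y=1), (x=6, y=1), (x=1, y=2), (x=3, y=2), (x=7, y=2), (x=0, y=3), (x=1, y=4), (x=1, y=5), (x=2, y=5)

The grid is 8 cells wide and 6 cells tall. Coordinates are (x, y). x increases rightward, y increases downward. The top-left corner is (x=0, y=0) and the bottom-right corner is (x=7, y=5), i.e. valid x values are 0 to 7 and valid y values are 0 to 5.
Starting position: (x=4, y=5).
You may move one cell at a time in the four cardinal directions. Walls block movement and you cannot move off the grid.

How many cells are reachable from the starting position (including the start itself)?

Answer: Reachable cells: 33

Derivation:
BFS flood-fill from (x=4, y=5):
  Distance 0: (x=4, y=5)
  Distance 1: (x=4, y=4), (x=3, y=5), (x=5, y=5)
  Distance 2: (x=4, y=3), (x=3, y=4), (x=5, y=4), (x=6, y=5)
  Distance 3: (x=4, y=2), (x=3, y=3), (x=5, y=3), (x=2, y=4), (x=6, y=4), (x=7, y=5)
  Distance 4: (x=4, y=1), (x=5, y=2), (x=2, y=3), (x=6, y=3), (x=7, y=4)
  Distance 5: (x=4, y=0), (x=3, y=1), (x=2, y=2), (x=6, y=2), (x=1, y=3), (x=7, y=3)
  Distance 6: (x=3, y=0), (x=5, y=0), (x=2, y=1)
  Distance 7: (x=2, y=0), (x=6, y=0), (x=1, y=1)
  Distance 8: (x=7, y=0)
  Distance 9: (x=7, y=1)
Total reachable: 33 (grid has 37 open cells total)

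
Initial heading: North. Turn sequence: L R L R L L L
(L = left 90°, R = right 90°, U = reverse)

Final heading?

Start: North
  L (left (90° counter-clockwise)) -> West
  R (right (90° clockwise)) -> North
  L (left (90° counter-clockwise)) -> West
  R (right (90° clockwise)) -> North
  L (left (90° counter-clockwise)) -> West
  L (left (90° counter-clockwise)) -> South
  L (left (90° counter-clockwise)) -> East
Final: East

Answer: Final heading: East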